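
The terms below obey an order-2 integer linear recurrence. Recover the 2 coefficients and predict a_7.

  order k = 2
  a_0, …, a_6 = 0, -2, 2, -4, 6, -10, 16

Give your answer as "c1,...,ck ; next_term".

-1,1 ; -26

  a_2 = -1·-2 + 1·0 = 2
  a_3 = -1·2 + 1·-2 = -4
  a_4 = -1·-4 + 1·2 = 6
  a_5 = -1·6 + 1·-4 = -10
  a_6 = -1·-10 + 1·6 = 16
  a_7 = -1·16 + 1·-10 = -26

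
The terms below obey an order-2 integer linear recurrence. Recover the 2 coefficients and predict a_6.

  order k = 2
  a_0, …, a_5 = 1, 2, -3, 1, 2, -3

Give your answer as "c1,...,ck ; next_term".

  a_2 = -1·2 + -1·1 = -3
  a_3 = -1·-3 + -1·2 = 1
  a_4 = -1·1 + -1·-3 = 2
  a_5 = -1·2 + -1·1 = -3
  a_6 = -1·-3 + -1·2 = 1

-1,-1 ; 1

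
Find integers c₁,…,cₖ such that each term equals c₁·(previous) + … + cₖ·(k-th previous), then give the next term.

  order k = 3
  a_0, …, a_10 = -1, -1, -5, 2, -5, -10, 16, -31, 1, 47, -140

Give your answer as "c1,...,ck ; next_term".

  a_3 = -1·-5 + 0·-1 + 3·-1 = 2
  a_4 = -1·2 + 0·-5 + 3·-1 = -5
  a_5 = -1·-5 + 0·2 + 3·-5 = -10
  a_6 = -1·-10 + 0·-5 + 3·2 = 16
  a_7 = -1·16 + 0·-10 + 3·-5 = -31
  a_8 = -1·-31 + 0·16 + 3·-10 = 1
  a_9 = -1·1 + 0·-31 + 3·16 = 47
  a_10 = -1·47 + 0·1 + 3·-31 = -140
  a_11 = -1·-140 + 0·47 + 3·1 = 143

-1,0,3 ; 143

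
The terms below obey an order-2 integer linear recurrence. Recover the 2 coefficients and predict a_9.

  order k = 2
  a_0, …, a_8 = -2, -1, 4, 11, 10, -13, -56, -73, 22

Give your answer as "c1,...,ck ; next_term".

2,-3 ; 263

  a_2 = 2·-1 + -3·-2 = 4
  a_3 = 2·4 + -3·-1 = 11
  a_4 = 2·11 + -3·4 = 10
  a_5 = 2·10 + -3·11 = -13
  a_6 = 2·-13 + -3·10 = -56
  a_7 = 2·-56 + -3·-13 = -73
  a_8 = 2·-73 + -3·-56 = 22
  a_9 = 2·22 + -3·-73 = 263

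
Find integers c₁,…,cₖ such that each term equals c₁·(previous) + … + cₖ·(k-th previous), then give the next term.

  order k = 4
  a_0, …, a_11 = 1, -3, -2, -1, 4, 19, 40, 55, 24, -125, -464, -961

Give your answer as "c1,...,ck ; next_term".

2,-1,-2,-2 ; -1256

  a_4 = 2·-1 + -1·-2 + -2·-3 + -2·1 = 4
  a_5 = 2·4 + -1·-1 + -2·-2 + -2·-3 = 19
  a_6 = 2·19 + -1·4 + -2·-1 + -2·-2 = 40
  a_7 = 2·40 + -1·19 + -2·4 + -2·-1 = 55
  a_8 = 2·55 + -1·40 + -2·19 + -2·4 = 24
  a_9 = 2·24 + -1·55 + -2·40 + -2·19 = -125
  a_10 = 2·-125 + -1·24 + -2·55 + -2·40 = -464
  a_11 = 2·-464 + -1·-125 + -2·24 + -2·55 = -961
  a_12 = 2·-961 + -1·-464 + -2·-125 + -2·24 = -1256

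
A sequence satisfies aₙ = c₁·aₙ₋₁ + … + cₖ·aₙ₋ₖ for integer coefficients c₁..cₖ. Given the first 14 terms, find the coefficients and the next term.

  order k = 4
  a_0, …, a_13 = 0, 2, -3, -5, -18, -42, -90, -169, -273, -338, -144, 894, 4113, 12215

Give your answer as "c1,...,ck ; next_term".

3,-1,-3,-1 ; 29994

  a_4 = 3·-5 + -1·-3 + -3·2 + -1·0 = -18
  a_5 = 3·-18 + -1·-5 + -3·-3 + -1·2 = -42
  a_6 = 3·-42 + -1·-18 + -3·-5 + -1·-3 = -90
  a_7 = 3·-90 + -1·-42 + -3·-18 + -1·-5 = -169
  a_8 = 3·-169 + -1·-90 + -3·-42 + -1·-18 = -273
  a_9 = 3·-273 + -1·-169 + -3·-90 + -1·-42 = -338
  a_10 = 3·-338 + -1·-273 + -3·-169 + -1·-90 = -144
  a_11 = 3·-144 + -1·-338 + -3·-273 + -1·-169 = 894
  a_12 = 3·894 + -1·-144 + -3·-338 + -1·-273 = 4113
  a_13 = 3·4113 + -1·894 + -3·-144 + -1·-338 = 12215
  a_14 = 3·12215 + -1·4113 + -3·894 + -1·-144 = 29994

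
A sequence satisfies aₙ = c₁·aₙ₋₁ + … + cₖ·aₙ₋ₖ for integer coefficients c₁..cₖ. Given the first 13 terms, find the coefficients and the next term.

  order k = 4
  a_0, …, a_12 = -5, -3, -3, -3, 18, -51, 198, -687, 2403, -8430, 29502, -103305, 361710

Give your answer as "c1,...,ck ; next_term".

-3,2,0,-3 ; -1266450

  a_4 = -3·-3 + 2·-3 + 0·-3 + -3·-5 = 18
  a_5 = -3·18 + 2·-3 + 0·-3 + -3·-3 = -51
  a_6 = -3·-51 + 2·18 + 0·-3 + -3·-3 = 198
  a_7 = -3·198 + 2·-51 + 0·18 + -3·-3 = -687
  a_8 = -3·-687 + 2·198 + 0·-51 + -3·18 = 2403
  a_9 = -3·2403 + 2·-687 + 0·198 + -3·-51 = -8430
  a_10 = -3·-8430 + 2·2403 + 0·-687 + -3·198 = 29502
  a_11 = -3·29502 + 2·-8430 + 0·2403 + -3·-687 = -103305
  a_12 = -3·-103305 + 2·29502 + 0·-8430 + -3·2403 = 361710
  a_13 = -3·361710 + 2·-103305 + 0·29502 + -3·-8430 = -1266450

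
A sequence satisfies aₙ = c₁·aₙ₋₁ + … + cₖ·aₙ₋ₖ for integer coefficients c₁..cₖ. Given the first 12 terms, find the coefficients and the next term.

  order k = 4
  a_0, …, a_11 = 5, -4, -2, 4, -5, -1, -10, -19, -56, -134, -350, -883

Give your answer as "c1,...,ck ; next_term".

1,3,2,1 ; -2257

  a_4 = 1·4 + 3·-2 + 2·-4 + 1·5 = -5
  a_5 = 1·-5 + 3·4 + 2·-2 + 1·-4 = -1
  a_6 = 1·-1 + 3·-5 + 2·4 + 1·-2 = -10
  a_7 = 1·-10 + 3·-1 + 2·-5 + 1·4 = -19
  a_8 = 1·-19 + 3·-10 + 2·-1 + 1·-5 = -56
  a_9 = 1·-56 + 3·-19 + 2·-10 + 1·-1 = -134
  a_10 = 1·-134 + 3·-56 + 2·-19 + 1·-10 = -350
  a_11 = 1·-350 + 3·-134 + 2·-56 + 1·-19 = -883
  a_12 = 1·-883 + 3·-350 + 2·-134 + 1·-56 = -2257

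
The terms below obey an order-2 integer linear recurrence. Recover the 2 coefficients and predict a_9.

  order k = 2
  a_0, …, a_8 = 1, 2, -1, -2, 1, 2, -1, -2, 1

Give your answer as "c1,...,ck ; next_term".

0,-1 ; 2

  a_2 = 0·2 + -1·1 = -1
  a_3 = 0·-1 + -1·2 = -2
  a_4 = 0·-2 + -1·-1 = 1
  a_5 = 0·1 + -1·-2 = 2
  a_6 = 0·2 + -1·1 = -1
  a_7 = 0·-1 + -1·2 = -2
  a_8 = 0·-2 + -1·-1 = 1
  a_9 = 0·1 + -1·-2 = 2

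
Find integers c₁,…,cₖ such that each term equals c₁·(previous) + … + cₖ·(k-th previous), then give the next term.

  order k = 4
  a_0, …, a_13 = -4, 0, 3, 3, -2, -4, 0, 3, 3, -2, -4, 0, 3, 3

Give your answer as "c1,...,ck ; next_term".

-1,-1,-1,-1 ; -2

  a_4 = -1·3 + -1·3 + -1·0 + -1·-4 = -2
  a_5 = -1·-2 + -1·3 + -1·3 + -1·0 = -4
  a_6 = -1·-4 + -1·-2 + -1·3 + -1·3 = 0
  a_7 = -1·0 + -1·-4 + -1·-2 + -1·3 = 3
  a_8 = -1·3 + -1·0 + -1·-4 + -1·-2 = 3
  a_9 = -1·3 + -1·3 + -1·0 + -1·-4 = -2
  a_10 = -1·-2 + -1·3 + -1·3 + -1·0 = -4
  a_11 = -1·-4 + -1·-2 + -1·3 + -1·3 = 0
  a_12 = -1·0 + -1·-4 + -1·-2 + -1·3 = 3
  a_13 = -1·3 + -1·0 + -1·-4 + -1·-2 = 3
  a_14 = -1·3 + -1·3 + -1·0 + -1·-4 = -2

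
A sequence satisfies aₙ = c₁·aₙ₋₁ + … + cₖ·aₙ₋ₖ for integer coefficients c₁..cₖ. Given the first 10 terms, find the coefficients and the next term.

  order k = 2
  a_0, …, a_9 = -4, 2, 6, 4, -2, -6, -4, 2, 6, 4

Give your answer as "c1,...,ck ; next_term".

1,-1 ; -2

  a_2 = 1·2 + -1·-4 = 6
  a_3 = 1·6 + -1·2 = 4
  a_4 = 1·4 + -1·6 = -2
  a_5 = 1·-2 + -1·4 = -6
  a_6 = 1·-6 + -1·-2 = -4
  a_7 = 1·-4 + -1·-6 = 2
  a_8 = 1·2 + -1·-4 = 6
  a_9 = 1·6 + -1·2 = 4
  a_10 = 1·4 + -1·6 = -2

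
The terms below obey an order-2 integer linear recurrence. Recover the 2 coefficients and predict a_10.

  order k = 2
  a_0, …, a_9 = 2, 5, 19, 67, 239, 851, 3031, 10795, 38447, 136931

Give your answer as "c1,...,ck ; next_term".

  a_2 = 3·5 + 2·2 = 19
  a_3 = 3·19 + 2·5 = 67
  a_4 = 3·67 + 2·19 = 239
  a_5 = 3·239 + 2·67 = 851
  a_6 = 3·851 + 2·239 = 3031
  a_7 = 3·3031 + 2·851 = 10795
  a_8 = 3·10795 + 2·3031 = 38447
  a_9 = 3·38447 + 2·10795 = 136931
  a_10 = 3·136931 + 2·38447 = 487687

3,2 ; 487687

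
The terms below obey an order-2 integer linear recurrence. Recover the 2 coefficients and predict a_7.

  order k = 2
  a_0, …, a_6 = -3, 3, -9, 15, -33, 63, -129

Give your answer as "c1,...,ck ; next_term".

-1,2 ; 255

  a_2 = -1·3 + 2·-3 = -9
  a_3 = -1·-9 + 2·3 = 15
  a_4 = -1·15 + 2·-9 = -33
  a_5 = -1·-33 + 2·15 = 63
  a_6 = -1·63 + 2·-33 = -129
  a_7 = -1·-129 + 2·63 = 255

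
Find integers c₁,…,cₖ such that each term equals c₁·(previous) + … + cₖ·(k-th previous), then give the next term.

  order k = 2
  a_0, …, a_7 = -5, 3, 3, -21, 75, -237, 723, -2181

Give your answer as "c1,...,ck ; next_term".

  a_2 = -4·3 + -3·-5 = 3
  a_3 = -4·3 + -3·3 = -21
  a_4 = -4·-21 + -3·3 = 75
  a_5 = -4·75 + -3·-21 = -237
  a_6 = -4·-237 + -3·75 = 723
  a_7 = -4·723 + -3·-237 = -2181
  a_8 = -4·-2181 + -3·723 = 6555

-4,-3 ; 6555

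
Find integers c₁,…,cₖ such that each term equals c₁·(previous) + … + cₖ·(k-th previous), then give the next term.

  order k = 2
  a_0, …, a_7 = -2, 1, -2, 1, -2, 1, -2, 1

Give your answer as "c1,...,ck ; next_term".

0,1 ; -2

  a_2 = 0·1 + 1·-2 = -2
  a_3 = 0·-2 + 1·1 = 1
  a_4 = 0·1 + 1·-2 = -2
  a_5 = 0·-2 + 1·1 = 1
  a_6 = 0·1 + 1·-2 = -2
  a_7 = 0·-2 + 1·1 = 1
  a_8 = 0·1 + 1·-2 = -2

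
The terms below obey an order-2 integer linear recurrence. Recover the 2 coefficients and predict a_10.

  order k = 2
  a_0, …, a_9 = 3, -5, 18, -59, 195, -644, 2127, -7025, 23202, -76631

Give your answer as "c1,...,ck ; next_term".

-3,1 ; 253095

  a_2 = -3·-5 + 1·3 = 18
  a_3 = -3·18 + 1·-5 = -59
  a_4 = -3·-59 + 1·18 = 195
  a_5 = -3·195 + 1·-59 = -644
  a_6 = -3·-644 + 1·195 = 2127
  a_7 = -3·2127 + 1·-644 = -7025
  a_8 = -3·-7025 + 1·2127 = 23202
  a_9 = -3·23202 + 1·-7025 = -76631
  a_10 = -3·-76631 + 1·23202 = 253095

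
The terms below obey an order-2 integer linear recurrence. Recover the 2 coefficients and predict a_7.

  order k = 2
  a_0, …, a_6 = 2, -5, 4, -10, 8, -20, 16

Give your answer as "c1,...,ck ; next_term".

  a_2 = 0·-5 + 2·2 = 4
  a_3 = 0·4 + 2·-5 = -10
  a_4 = 0·-10 + 2·4 = 8
  a_5 = 0·8 + 2·-10 = -20
  a_6 = 0·-20 + 2·8 = 16
  a_7 = 0·16 + 2·-20 = -40

0,2 ; -40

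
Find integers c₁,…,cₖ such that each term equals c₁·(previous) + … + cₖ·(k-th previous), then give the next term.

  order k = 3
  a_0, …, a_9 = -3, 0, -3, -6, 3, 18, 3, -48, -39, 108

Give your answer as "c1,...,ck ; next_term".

  a_3 = 1·-3 + -3·0 + 1·-3 = -6
  a_4 = 1·-6 + -3·-3 + 1·0 = 3
  a_5 = 1·3 + -3·-6 + 1·-3 = 18
  a_6 = 1·18 + -3·3 + 1·-6 = 3
  a_7 = 1·3 + -3·18 + 1·3 = -48
  a_8 = 1·-48 + -3·3 + 1·18 = -39
  a_9 = 1·-39 + -3·-48 + 1·3 = 108
  a_10 = 1·108 + -3·-39 + 1·-48 = 177

1,-3,1 ; 177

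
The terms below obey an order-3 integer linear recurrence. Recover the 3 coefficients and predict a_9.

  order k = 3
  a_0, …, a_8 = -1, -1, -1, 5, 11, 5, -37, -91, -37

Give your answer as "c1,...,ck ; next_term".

  a_3 = 1·-1 + -2·-1 + -4·-1 = 5
  a_4 = 1·5 + -2·-1 + -4·-1 = 11
  a_5 = 1·11 + -2·5 + -4·-1 = 5
  a_6 = 1·5 + -2·11 + -4·5 = -37
  a_7 = 1·-37 + -2·5 + -4·11 = -91
  a_8 = 1·-91 + -2·-37 + -4·5 = -37
  a_9 = 1·-37 + -2·-91 + -4·-37 = 293

1,-2,-4 ; 293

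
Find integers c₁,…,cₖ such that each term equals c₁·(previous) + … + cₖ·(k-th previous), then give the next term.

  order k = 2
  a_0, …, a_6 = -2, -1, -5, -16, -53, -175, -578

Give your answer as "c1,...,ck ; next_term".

3,1 ; -1909

  a_2 = 3·-1 + 1·-2 = -5
  a_3 = 3·-5 + 1·-1 = -16
  a_4 = 3·-16 + 1·-5 = -53
  a_5 = 3·-53 + 1·-16 = -175
  a_6 = 3·-175 + 1·-53 = -578
  a_7 = 3·-578 + 1·-175 = -1909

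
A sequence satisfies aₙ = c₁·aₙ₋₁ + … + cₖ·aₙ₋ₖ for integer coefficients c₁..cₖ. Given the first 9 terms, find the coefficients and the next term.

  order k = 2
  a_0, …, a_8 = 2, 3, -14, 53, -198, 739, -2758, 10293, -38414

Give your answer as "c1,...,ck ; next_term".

  a_2 = -4·3 + -1·2 = -14
  a_3 = -4·-14 + -1·3 = 53
  a_4 = -4·53 + -1·-14 = -198
  a_5 = -4·-198 + -1·53 = 739
  a_6 = -4·739 + -1·-198 = -2758
  a_7 = -4·-2758 + -1·739 = 10293
  a_8 = -4·10293 + -1·-2758 = -38414
  a_9 = -4·-38414 + -1·10293 = 143363

-4,-1 ; 143363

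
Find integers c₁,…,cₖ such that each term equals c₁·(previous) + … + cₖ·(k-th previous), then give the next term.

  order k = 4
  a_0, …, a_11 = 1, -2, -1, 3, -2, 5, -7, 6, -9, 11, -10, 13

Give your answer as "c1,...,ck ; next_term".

  a_4 = -1·3 + 0·-1 + -1·-2 + -1·1 = -2
  a_5 = -1·-2 + 0·3 + -1·-1 + -1·-2 = 5
  a_6 = -1·5 + 0·-2 + -1·3 + -1·-1 = -7
  a_7 = -1·-7 + 0·5 + -1·-2 + -1·3 = 6
  a_8 = -1·6 + 0·-7 + -1·5 + -1·-2 = -9
  a_9 = -1·-9 + 0·6 + -1·-7 + -1·5 = 11
  a_10 = -1·11 + 0·-9 + -1·6 + -1·-7 = -10
  a_11 = -1·-10 + 0·11 + -1·-9 + -1·6 = 13
  a_12 = -1·13 + 0·-10 + -1·11 + -1·-9 = -15

-1,0,-1,-1 ; -15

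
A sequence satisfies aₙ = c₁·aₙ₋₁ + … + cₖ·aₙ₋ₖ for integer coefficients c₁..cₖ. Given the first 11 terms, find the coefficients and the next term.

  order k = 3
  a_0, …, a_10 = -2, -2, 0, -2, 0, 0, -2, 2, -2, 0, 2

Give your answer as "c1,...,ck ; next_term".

  a_3 = -1·0 + 0·-2 + 1·-2 = -2
  a_4 = -1·-2 + 0·0 + 1·-2 = 0
  a_5 = -1·0 + 0·-2 + 1·0 = 0
  a_6 = -1·0 + 0·0 + 1·-2 = -2
  a_7 = -1·-2 + 0·0 + 1·0 = 2
  a_8 = -1·2 + 0·-2 + 1·0 = -2
  a_9 = -1·-2 + 0·2 + 1·-2 = 0
  a_10 = -1·0 + 0·-2 + 1·2 = 2
  a_11 = -1·2 + 0·0 + 1·-2 = -4

-1,0,1 ; -4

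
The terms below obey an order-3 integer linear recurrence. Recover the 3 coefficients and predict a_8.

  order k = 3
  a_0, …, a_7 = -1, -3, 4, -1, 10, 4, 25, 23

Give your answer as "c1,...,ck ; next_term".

  a_3 = 1·4 + 2·-3 + -1·-1 = -1
  a_4 = 1·-1 + 2·4 + -1·-3 = 10
  a_5 = 1·10 + 2·-1 + -1·4 = 4
  a_6 = 1·4 + 2·10 + -1·-1 = 25
  a_7 = 1·25 + 2·4 + -1·10 = 23
  a_8 = 1·23 + 2·25 + -1·4 = 69

1,2,-1 ; 69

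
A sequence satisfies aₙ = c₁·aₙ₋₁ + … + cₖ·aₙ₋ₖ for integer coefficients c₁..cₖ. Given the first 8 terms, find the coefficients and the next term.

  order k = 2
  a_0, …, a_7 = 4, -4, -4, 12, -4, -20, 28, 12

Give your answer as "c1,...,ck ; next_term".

  a_2 = -1·-4 + -2·4 = -4
  a_3 = -1·-4 + -2·-4 = 12
  a_4 = -1·12 + -2·-4 = -4
  a_5 = -1·-4 + -2·12 = -20
  a_6 = -1·-20 + -2·-4 = 28
  a_7 = -1·28 + -2·-20 = 12
  a_8 = -1·12 + -2·28 = -68

-1,-2 ; -68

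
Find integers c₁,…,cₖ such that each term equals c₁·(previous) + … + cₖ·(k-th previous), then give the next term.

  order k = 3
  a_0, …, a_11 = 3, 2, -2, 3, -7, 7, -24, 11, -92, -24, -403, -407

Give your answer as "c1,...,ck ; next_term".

  a_3 = 1·-2 + 4·2 + -1·3 = 3
  a_4 = 1·3 + 4·-2 + -1·2 = -7
  a_5 = 1·-7 + 4·3 + -1·-2 = 7
  a_6 = 1·7 + 4·-7 + -1·3 = -24
  a_7 = 1·-24 + 4·7 + -1·-7 = 11
  a_8 = 1·11 + 4·-24 + -1·7 = -92
  a_9 = 1·-92 + 4·11 + -1·-24 = -24
  a_10 = 1·-24 + 4·-92 + -1·11 = -403
  a_11 = 1·-403 + 4·-24 + -1·-92 = -407
  a_12 = 1·-407 + 4·-403 + -1·-24 = -1995

1,4,-1 ; -1995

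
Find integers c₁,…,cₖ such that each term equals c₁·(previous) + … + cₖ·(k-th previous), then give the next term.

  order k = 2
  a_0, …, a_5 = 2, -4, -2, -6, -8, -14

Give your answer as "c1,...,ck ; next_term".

1,1 ; -22

  a_2 = 1·-4 + 1·2 = -2
  a_3 = 1·-2 + 1·-4 = -6
  a_4 = 1·-6 + 1·-2 = -8
  a_5 = 1·-8 + 1·-6 = -14
  a_6 = 1·-14 + 1·-8 = -22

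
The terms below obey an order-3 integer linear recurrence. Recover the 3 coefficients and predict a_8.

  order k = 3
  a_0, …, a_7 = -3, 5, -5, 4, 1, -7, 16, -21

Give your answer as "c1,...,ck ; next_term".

  a_3 = -1·-5 + 1·5 + 2·-3 = 4
  a_4 = -1·4 + 1·-5 + 2·5 = 1
  a_5 = -1·1 + 1·4 + 2·-5 = -7
  a_6 = -1·-7 + 1·1 + 2·4 = 16
  a_7 = -1·16 + 1·-7 + 2·1 = -21
  a_8 = -1·-21 + 1·16 + 2·-7 = 23

-1,1,2 ; 23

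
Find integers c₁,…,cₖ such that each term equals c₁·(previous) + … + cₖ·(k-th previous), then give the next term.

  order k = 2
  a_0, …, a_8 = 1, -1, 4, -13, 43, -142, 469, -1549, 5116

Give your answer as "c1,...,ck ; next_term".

-3,1 ; -16897

  a_2 = -3·-1 + 1·1 = 4
  a_3 = -3·4 + 1·-1 = -13
  a_4 = -3·-13 + 1·4 = 43
  a_5 = -3·43 + 1·-13 = -142
  a_6 = -3·-142 + 1·43 = 469
  a_7 = -3·469 + 1·-142 = -1549
  a_8 = -3·-1549 + 1·469 = 5116
  a_9 = -3·5116 + 1·-1549 = -16897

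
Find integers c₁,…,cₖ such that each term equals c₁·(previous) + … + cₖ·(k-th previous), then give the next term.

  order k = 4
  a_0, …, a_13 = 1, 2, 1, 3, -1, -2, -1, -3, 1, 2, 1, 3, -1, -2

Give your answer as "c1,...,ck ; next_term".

0,0,0,-1 ; -1

  a_4 = 0·3 + 0·1 + 0·2 + -1·1 = -1
  a_5 = 0·-1 + 0·3 + 0·1 + -1·2 = -2
  a_6 = 0·-2 + 0·-1 + 0·3 + -1·1 = -1
  a_7 = 0·-1 + 0·-2 + 0·-1 + -1·3 = -3
  a_8 = 0·-3 + 0·-1 + 0·-2 + -1·-1 = 1
  a_9 = 0·1 + 0·-3 + 0·-1 + -1·-2 = 2
  a_10 = 0·2 + 0·1 + 0·-3 + -1·-1 = 1
  a_11 = 0·1 + 0·2 + 0·1 + -1·-3 = 3
  a_12 = 0·3 + 0·1 + 0·2 + -1·1 = -1
  a_13 = 0·-1 + 0·3 + 0·1 + -1·2 = -2
  a_14 = 0·-2 + 0·-1 + 0·3 + -1·1 = -1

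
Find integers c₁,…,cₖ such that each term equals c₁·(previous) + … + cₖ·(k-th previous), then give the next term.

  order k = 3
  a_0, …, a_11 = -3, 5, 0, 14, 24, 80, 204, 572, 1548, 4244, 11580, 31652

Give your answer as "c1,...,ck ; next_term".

  a_3 = 1·0 + 4·5 + 2·-3 = 14
  a_4 = 1·14 + 4·0 + 2·5 = 24
  a_5 = 1·24 + 4·14 + 2·0 = 80
  a_6 = 1·80 + 4·24 + 2·14 = 204
  a_7 = 1·204 + 4·80 + 2·24 = 572
  a_8 = 1·572 + 4·204 + 2·80 = 1548
  a_9 = 1·1548 + 4·572 + 2·204 = 4244
  a_10 = 1·4244 + 4·1548 + 2·572 = 11580
  a_11 = 1·11580 + 4·4244 + 2·1548 = 31652
  a_12 = 1·31652 + 4·11580 + 2·4244 = 86460

1,4,2 ; 86460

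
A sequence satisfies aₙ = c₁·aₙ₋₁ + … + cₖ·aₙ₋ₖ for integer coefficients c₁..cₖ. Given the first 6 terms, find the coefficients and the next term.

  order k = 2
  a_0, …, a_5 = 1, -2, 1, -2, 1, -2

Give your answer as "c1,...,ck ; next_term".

0,1 ; 1

  a_2 = 0·-2 + 1·1 = 1
  a_3 = 0·1 + 1·-2 = -2
  a_4 = 0·-2 + 1·1 = 1
  a_5 = 0·1 + 1·-2 = -2
  a_6 = 0·-2 + 1·1 = 1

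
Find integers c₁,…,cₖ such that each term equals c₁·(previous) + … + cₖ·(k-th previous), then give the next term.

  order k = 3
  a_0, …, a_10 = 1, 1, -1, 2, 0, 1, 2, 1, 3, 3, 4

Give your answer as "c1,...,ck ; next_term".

  a_3 = 0·-1 + 1·1 + 1·1 = 2
  a_4 = 0·2 + 1·-1 + 1·1 = 0
  a_5 = 0·0 + 1·2 + 1·-1 = 1
  a_6 = 0·1 + 1·0 + 1·2 = 2
  a_7 = 0·2 + 1·1 + 1·0 = 1
  a_8 = 0·1 + 1·2 + 1·1 = 3
  a_9 = 0·3 + 1·1 + 1·2 = 3
  a_10 = 0·3 + 1·3 + 1·1 = 4
  a_11 = 0·4 + 1·3 + 1·3 = 6

0,1,1 ; 6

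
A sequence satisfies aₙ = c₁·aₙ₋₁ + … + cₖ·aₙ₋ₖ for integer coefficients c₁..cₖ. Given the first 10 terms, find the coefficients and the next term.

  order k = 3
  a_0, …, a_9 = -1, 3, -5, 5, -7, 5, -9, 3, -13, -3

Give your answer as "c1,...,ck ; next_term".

  a_3 = 0·-5 + 2·3 + 1·-1 = 5
  a_4 = 0·5 + 2·-5 + 1·3 = -7
  a_5 = 0·-7 + 2·5 + 1·-5 = 5
  a_6 = 0·5 + 2·-7 + 1·5 = -9
  a_7 = 0·-9 + 2·5 + 1·-7 = 3
  a_8 = 0·3 + 2·-9 + 1·5 = -13
  a_9 = 0·-13 + 2·3 + 1·-9 = -3
  a_10 = 0·-3 + 2·-13 + 1·3 = -23

0,2,1 ; -23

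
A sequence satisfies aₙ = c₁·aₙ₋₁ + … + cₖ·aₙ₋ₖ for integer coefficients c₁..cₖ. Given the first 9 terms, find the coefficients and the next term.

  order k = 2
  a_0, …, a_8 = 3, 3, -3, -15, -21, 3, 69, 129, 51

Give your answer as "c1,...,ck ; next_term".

2,-3 ; -285

  a_2 = 2·3 + -3·3 = -3
  a_3 = 2·-3 + -3·3 = -15
  a_4 = 2·-15 + -3·-3 = -21
  a_5 = 2·-21 + -3·-15 = 3
  a_6 = 2·3 + -3·-21 = 69
  a_7 = 2·69 + -3·3 = 129
  a_8 = 2·129 + -3·69 = 51
  a_9 = 2·51 + -3·129 = -285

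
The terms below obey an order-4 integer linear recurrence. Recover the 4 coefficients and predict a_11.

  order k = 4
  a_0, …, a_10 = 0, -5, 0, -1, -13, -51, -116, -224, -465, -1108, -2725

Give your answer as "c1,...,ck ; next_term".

  a_4 = 3·-1 + -3·0 + 2·-5 + 3·0 = -13
  a_5 = 3·-13 + -3·-1 + 2·0 + 3·-5 = -51
  a_6 = 3·-51 + -3·-13 + 2·-1 + 3·0 = -116
  a_7 = 3·-116 + -3·-51 + 2·-13 + 3·-1 = -224
  a_8 = 3·-224 + -3·-116 + 2·-51 + 3·-13 = -465
  a_9 = 3·-465 + -3·-224 + 2·-116 + 3·-51 = -1108
  a_10 = 3·-1108 + -3·-465 + 2·-224 + 3·-116 = -2725
  a_11 = 3·-2725 + -3·-1108 + 2·-465 + 3·-224 = -6453

3,-3,2,3 ; -6453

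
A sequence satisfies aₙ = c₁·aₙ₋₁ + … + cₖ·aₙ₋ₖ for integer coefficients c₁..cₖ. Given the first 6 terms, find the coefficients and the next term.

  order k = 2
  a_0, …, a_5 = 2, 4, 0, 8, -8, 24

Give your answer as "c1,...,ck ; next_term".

-1,2 ; -40

  a_2 = -1·4 + 2·2 = 0
  a_3 = -1·0 + 2·4 = 8
  a_4 = -1·8 + 2·0 = -8
  a_5 = -1·-8 + 2·8 = 24
  a_6 = -1·24 + 2·-8 = -40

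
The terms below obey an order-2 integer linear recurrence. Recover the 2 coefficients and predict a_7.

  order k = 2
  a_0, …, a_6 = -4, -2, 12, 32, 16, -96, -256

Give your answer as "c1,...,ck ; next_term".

2,-4 ; -128

  a_2 = 2·-2 + -4·-4 = 12
  a_3 = 2·12 + -4·-2 = 32
  a_4 = 2·32 + -4·12 = 16
  a_5 = 2·16 + -4·32 = -96
  a_6 = 2·-96 + -4·16 = -256
  a_7 = 2·-256 + -4·-96 = -128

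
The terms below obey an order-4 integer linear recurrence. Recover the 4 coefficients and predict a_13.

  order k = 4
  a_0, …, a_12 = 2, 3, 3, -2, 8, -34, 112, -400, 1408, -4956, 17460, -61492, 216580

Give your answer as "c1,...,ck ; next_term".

-3,2,0,-2 ; -762812

  a_4 = -3·-2 + 2·3 + 0·3 + -2·2 = 8
  a_5 = -3·8 + 2·-2 + 0·3 + -2·3 = -34
  a_6 = -3·-34 + 2·8 + 0·-2 + -2·3 = 112
  a_7 = -3·112 + 2·-34 + 0·8 + -2·-2 = -400
  a_8 = -3·-400 + 2·112 + 0·-34 + -2·8 = 1408
  a_9 = -3·1408 + 2·-400 + 0·112 + -2·-34 = -4956
  a_10 = -3·-4956 + 2·1408 + 0·-400 + -2·112 = 17460
  a_11 = -3·17460 + 2·-4956 + 0·1408 + -2·-400 = -61492
  a_12 = -3·-61492 + 2·17460 + 0·-4956 + -2·1408 = 216580
  a_13 = -3·216580 + 2·-61492 + 0·17460 + -2·-4956 = -762812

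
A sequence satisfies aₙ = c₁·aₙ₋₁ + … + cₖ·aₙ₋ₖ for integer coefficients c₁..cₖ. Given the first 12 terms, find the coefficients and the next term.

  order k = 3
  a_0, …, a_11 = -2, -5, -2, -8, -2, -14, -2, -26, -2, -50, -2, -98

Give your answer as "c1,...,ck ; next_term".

1,2,-2 ; -2

  a_3 = 1·-2 + 2·-5 + -2·-2 = -8
  a_4 = 1·-8 + 2·-2 + -2·-5 = -2
  a_5 = 1·-2 + 2·-8 + -2·-2 = -14
  a_6 = 1·-14 + 2·-2 + -2·-8 = -2
  a_7 = 1·-2 + 2·-14 + -2·-2 = -26
  a_8 = 1·-26 + 2·-2 + -2·-14 = -2
  a_9 = 1·-2 + 2·-26 + -2·-2 = -50
  a_10 = 1·-50 + 2·-2 + -2·-26 = -2
  a_11 = 1·-2 + 2·-50 + -2·-2 = -98
  a_12 = 1·-98 + 2·-2 + -2·-50 = -2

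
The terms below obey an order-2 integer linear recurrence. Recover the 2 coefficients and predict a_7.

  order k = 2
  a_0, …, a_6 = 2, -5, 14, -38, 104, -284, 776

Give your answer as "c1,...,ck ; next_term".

  a_2 = -2·-5 + 2·2 = 14
  a_3 = -2·14 + 2·-5 = -38
  a_4 = -2·-38 + 2·14 = 104
  a_5 = -2·104 + 2·-38 = -284
  a_6 = -2·-284 + 2·104 = 776
  a_7 = -2·776 + 2·-284 = -2120

-2,2 ; -2120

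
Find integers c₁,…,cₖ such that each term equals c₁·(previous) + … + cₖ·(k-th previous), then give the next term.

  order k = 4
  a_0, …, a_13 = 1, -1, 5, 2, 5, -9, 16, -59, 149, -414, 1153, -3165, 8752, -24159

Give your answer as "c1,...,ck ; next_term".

-2,2,-1,-2 ; 66681

  a_4 = -2·2 + 2·5 + -1·-1 + -2·1 = 5
  a_5 = -2·5 + 2·2 + -1·5 + -2·-1 = -9
  a_6 = -2·-9 + 2·5 + -1·2 + -2·5 = 16
  a_7 = -2·16 + 2·-9 + -1·5 + -2·2 = -59
  a_8 = -2·-59 + 2·16 + -1·-9 + -2·5 = 149
  a_9 = -2·149 + 2·-59 + -1·16 + -2·-9 = -414
  a_10 = -2·-414 + 2·149 + -1·-59 + -2·16 = 1153
  a_11 = -2·1153 + 2·-414 + -1·149 + -2·-59 = -3165
  a_12 = -2·-3165 + 2·1153 + -1·-414 + -2·149 = 8752
  a_13 = -2·8752 + 2·-3165 + -1·1153 + -2·-414 = -24159
  a_14 = -2·-24159 + 2·8752 + -1·-3165 + -2·1153 = 66681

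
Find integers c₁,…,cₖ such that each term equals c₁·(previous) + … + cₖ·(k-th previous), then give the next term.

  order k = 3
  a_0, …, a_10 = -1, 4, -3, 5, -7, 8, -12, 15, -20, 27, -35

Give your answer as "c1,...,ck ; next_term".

0,1,-1 ; 47

  a_3 = 0·-3 + 1·4 + -1·-1 = 5
  a_4 = 0·5 + 1·-3 + -1·4 = -7
  a_5 = 0·-7 + 1·5 + -1·-3 = 8
  a_6 = 0·8 + 1·-7 + -1·5 = -12
  a_7 = 0·-12 + 1·8 + -1·-7 = 15
  a_8 = 0·15 + 1·-12 + -1·8 = -20
  a_9 = 0·-20 + 1·15 + -1·-12 = 27
  a_10 = 0·27 + 1·-20 + -1·15 = -35
  a_11 = 0·-35 + 1·27 + -1·-20 = 47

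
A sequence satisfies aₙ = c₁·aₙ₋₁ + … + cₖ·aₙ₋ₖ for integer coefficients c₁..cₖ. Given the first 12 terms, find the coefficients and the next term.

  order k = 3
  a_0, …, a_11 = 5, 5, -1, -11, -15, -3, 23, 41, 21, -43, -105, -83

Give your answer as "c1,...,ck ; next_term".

1,-1,-1 ; 65

  a_3 = 1·-1 + -1·5 + -1·5 = -11
  a_4 = 1·-11 + -1·-1 + -1·5 = -15
  a_5 = 1·-15 + -1·-11 + -1·-1 = -3
  a_6 = 1·-3 + -1·-15 + -1·-11 = 23
  a_7 = 1·23 + -1·-3 + -1·-15 = 41
  a_8 = 1·41 + -1·23 + -1·-3 = 21
  a_9 = 1·21 + -1·41 + -1·23 = -43
  a_10 = 1·-43 + -1·21 + -1·41 = -105
  a_11 = 1·-105 + -1·-43 + -1·21 = -83
  a_12 = 1·-83 + -1·-105 + -1·-43 = 65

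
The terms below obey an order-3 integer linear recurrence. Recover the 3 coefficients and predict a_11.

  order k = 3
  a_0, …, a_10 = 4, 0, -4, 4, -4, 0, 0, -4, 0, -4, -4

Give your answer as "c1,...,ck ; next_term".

0,1,1 ; -4

  a_3 = 0·-4 + 1·0 + 1·4 = 4
  a_4 = 0·4 + 1·-4 + 1·0 = -4
  a_5 = 0·-4 + 1·4 + 1·-4 = 0
  a_6 = 0·0 + 1·-4 + 1·4 = 0
  a_7 = 0·0 + 1·0 + 1·-4 = -4
  a_8 = 0·-4 + 1·0 + 1·0 = 0
  a_9 = 0·0 + 1·-4 + 1·0 = -4
  a_10 = 0·-4 + 1·0 + 1·-4 = -4
  a_11 = 0·-4 + 1·-4 + 1·0 = -4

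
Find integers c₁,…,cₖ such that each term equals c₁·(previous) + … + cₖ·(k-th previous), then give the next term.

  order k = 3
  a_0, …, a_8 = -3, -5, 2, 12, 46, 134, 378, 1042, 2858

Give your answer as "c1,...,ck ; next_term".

  a_3 = 3·2 + 0·-5 + -2·-3 = 12
  a_4 = 3·12 + 0·2 + -2·-5 = 46
  a_5 = 3·46 + 0·12 + -2·2 = 134
  a_6 = 3·134 + 0·46 + -2·12 = 378
  a_7 = 3·378 + 0·134 + -2·46 = 1042
  a_8 = 3·1042 + 0·378 + -2·134 = 2858
  a_9 = 3·2858 + 0·1042 + -2·378 = 7818

3,0,-2 ; 7818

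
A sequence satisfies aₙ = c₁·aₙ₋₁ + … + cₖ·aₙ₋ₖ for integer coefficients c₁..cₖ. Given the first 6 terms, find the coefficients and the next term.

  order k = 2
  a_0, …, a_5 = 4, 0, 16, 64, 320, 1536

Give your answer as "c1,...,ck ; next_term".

  a_2 = 4·0 + 4·4 = 16
  a_3 = 4·16 + 4·0 = 64
  a_4 = 4·64 + 4·16 = 320
  a_5 = 4·320 + 4·64 = 1536
  a_6 = 4·1536 + 4·320 = 7424

4,4 ; 7424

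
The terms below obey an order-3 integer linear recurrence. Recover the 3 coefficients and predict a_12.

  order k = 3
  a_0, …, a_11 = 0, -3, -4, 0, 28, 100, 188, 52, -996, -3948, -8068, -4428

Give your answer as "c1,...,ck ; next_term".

3,-4,-4 ; 34780

  a_3 = 3·-4 + -4·-3 + -4·0 = 0
  a_4 = 3·0 + -4·-4 + -4·-3 = 28
  a_5 = 3·28 + -4·0 + -4·-4 = 100
  a_6 = 3·100 + -4·28 + -4·0 = 188
  a_7 = 3·188 + -4·100 + -4·28 = 52
  a_8 = 3·52 + -4·188 + -4·100 = -996
  a_9 = 3·-996 + -4·52 + -4·188 = -3948
  a_10 = 3·-3948 + -4·-996 + -4·52 = -8068
  a_11 = 3·-8068 + -4·-3948 + -4·-996 = -4428
  a_12 = 3·-4428 + -4·-8068 + -4·-3948 = 34780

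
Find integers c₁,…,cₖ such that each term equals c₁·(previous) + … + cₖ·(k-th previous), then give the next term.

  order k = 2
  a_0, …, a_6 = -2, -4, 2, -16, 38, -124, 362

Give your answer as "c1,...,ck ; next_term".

-2,3 ; -1096

  a_2 = -2·-4 + 3·-2 = 2
  a_3 = -2·2 + 3·-4 = -16
  a_4 = -2·-16 + 3·2 = 38
  a_5 = -2·38 + 3·-16 = -124
  a_6 = -2·-124 + 3·38 = 362
  a_7 = -2·362 + 3·-124 = -1096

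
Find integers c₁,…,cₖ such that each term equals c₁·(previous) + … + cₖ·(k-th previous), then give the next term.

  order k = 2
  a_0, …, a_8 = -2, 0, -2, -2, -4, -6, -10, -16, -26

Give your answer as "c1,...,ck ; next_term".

  a_2 = 1·0 + 1·-2 = -2
  a_3 = 1·-2 + 1·0 = -2
  a_4 = 1·-2 + 1·-2 = -4
  a_5 = 1·-4 + 1·-2 = -6
  a_6 = 1·-6 + 1·-4 = -10
  a_7 = 1·-10 + 1·-6 = -16
  a_8 = 1·-16 + 1·-10 = -26
  a_9 = 1·-26 + 1·-16 = -42

1,1 ; -42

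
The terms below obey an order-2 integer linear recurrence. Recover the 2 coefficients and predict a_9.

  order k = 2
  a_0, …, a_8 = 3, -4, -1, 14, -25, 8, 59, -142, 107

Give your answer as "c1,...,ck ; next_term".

  a_2 = -2·-4 + -3·3 = -1
  a_3 = -2·-1 + -3·-4 = 14
  a_4 = -2·14 + -3·-1 = -25
  a_5 = -2·-25 + -3·14 = 8
  a_6 = -2·8 + -3·-25 = 59
  a_7 = -2·59 + -3·8 = -142
  a_8 = -2·-142 + -3·59 = 107
  a_9 = -2·107 + -3·-142 = 212

-2,-3 ; 212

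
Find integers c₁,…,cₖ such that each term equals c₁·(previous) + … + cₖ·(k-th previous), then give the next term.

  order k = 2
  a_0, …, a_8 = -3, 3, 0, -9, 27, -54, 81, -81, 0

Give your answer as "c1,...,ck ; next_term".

-3,-3 ; 243

  a_2 = -3·3 + -3·-3 = 0
  a_3 = -3·0 + -3·3 = -9
  a_4 = -3·-9 + -3·0 = 27
  a_5 = -3·27 + -3·-9 = -54
  a_6 = -3·-54 + -3·27 = 81
  a_7 = -3·81 + -3·-54 = -81
  a_8 = -3·-81 + -3·81 = 0
  a_9 = -3·0 + -3·-81 = 243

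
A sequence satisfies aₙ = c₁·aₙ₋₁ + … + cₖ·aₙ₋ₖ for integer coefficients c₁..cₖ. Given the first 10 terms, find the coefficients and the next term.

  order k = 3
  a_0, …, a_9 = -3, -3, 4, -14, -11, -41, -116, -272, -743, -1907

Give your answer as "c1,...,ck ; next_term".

  a_3 = 1·4 + 3·-3 + 3·-3 = -14
  a_4 = 1·-14 + 3·4 + 3·-3 = -11
  a_5 = 1·-11 + 3·-14 + 3·4 = -41
  a_6 = 1·-41 + 3·-11 + 3·-14 = -116
  a_7 = 1·-116 + 3·-41 + 3·-11 = -272
  a_8 = 1·-272 + 3·-116 + 3·-41 = -743
  a_9 = 1·-743 + 3·-272 + 3·-116 = -1907
  a_10 = 1·-1907 + 3·-743 + 3·-272 = -4952

1,3,3 ; -4952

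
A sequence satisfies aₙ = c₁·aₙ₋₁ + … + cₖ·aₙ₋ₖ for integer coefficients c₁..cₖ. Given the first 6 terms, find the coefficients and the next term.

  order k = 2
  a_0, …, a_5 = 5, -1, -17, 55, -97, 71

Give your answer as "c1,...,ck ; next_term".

  a_2 = -3·-1 + -4·5 = -17
  a_3 = -3·-17 + -4·-1 = 55
  a_4 = -3·55 + -4·-17 = -97
  a_5 = -3·-97 + -4·55 = 71
  a_6 = -3·71 + -4·-97 = 175

-3,-4 ; 175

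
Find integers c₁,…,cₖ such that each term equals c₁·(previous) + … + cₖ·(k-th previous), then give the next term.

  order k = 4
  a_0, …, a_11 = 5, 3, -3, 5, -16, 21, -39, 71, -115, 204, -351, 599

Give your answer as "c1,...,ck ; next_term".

-1,1,-1,-1 ; -1039

  a_4 = -1·5 + 1·-3 + -1·3 + -1·5 = -16
  a_5 = -1·-16 + 1·5 + -1·-3 + -1·3 = 21
  a_6 = -1·21 + 1·-16 + -1·5 + -1·-3 = -39
  a_7 = -1·-39 + 1·21 + -1·-16 + -1·5 = 71
  a_8 = -1·71 + 1·-39 + -1·21 + -1·-16 = -115
  a_9 = -1·-115 + 1·71 + -1·-39 + -1·21 = 204
  a_10 = -1·204 + 1·-115 + -1·71 + -1·-39 = -351
  a_11 = -1·-351 + 1·204 + -1·-115 + -1·71 = 599
  a_12 = -1·599 + 1·-351 + -1·204 + -1·-115 = -1039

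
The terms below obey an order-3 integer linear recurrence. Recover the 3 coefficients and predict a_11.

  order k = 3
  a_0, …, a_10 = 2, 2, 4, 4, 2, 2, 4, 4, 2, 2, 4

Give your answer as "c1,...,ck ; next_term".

1,-1,1 ; 4

  a_3 = 1·4 + -1·2 + 1·2 = 4
  a_4 = 1·4 + -1·4 + 1·2 = 2
  a_5 = 1·2 + -1·4 + 1·4 = 2
  a_6 = 1·2 + -1·2 + 1·4 = 4
  a_7 = 1·4 + -1·2 + 1·2 = 4
  a_8 = 1·4 + -1·4 + 1·2 = 2
  a_9 = 1·2 + -1·4 + 1·4 = 2
  a_10 = 1·2 + -1·2 + 1·4 = 4
  a_11 = 1·4 + -1·2 + 1·2 = 4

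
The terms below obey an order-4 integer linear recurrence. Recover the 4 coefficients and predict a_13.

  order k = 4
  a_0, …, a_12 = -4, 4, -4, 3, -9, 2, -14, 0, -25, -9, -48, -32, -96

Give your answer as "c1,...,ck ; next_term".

1,1,-1,1 ; -89

  a_4 = 1·3 + 1·-4 + -1·4 + 1·-4 = -9
  a_5 = 1·-9 + 1·3 + -1·-4 + 1·4 = 2
  a_6 = 1·2 + 1·-9 + -1·3 + 1·-4 = -14
  a_7 = 1·-14 + 1·2 + -1·-9 + 1·3 = 0
  a_8 = 1·0 + 1·-14 + -1·2 + 1·-9 = -25
  a_9 = 1·-25 + 1·0 + -1·-14 + 1·2 = -9
  a_10 = 1·-9 + 1·-25 + -1·0 + 1·-14 = -48
  a_11 = 1·-48 + 1·-9 + -1·-25 + 1·0 = -32
  a_12 = 1·-32 + 1·-48 + -1·-9 + 1·-25 = -96
  a_13 = 1·-96 + 1·-32 + -1·-48 + 1·-9 = -89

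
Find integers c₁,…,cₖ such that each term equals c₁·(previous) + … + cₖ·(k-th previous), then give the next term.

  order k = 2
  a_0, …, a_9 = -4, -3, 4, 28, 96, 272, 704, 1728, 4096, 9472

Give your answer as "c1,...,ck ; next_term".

4,-4 ; 21504

  a_2 = 4·-3 + -4·-4 = 4
  a_3 = 4·4 + -4·-3 = 28
  a_4 = 4·28 + -4·4 = 96
  a_5 = 4·96 + -4·28 = 272
  a_6 = 4·272 + -4·96 = 704
  a_7 = 4·704 + -4·272 = 1728
  a_8 = 4·1728 + -4·704 = 4096
  a_9 = 4·4096 + -4·1728 = 9472
  a_10 = 4·9472 + -4·4096 = 21504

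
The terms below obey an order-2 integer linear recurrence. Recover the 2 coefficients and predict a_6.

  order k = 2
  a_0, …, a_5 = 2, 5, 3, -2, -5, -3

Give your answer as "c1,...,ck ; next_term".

  a_2 = 1·5 + -1·2 = 3
  a_3 = 1·3 + -1·5 = -2
  a_4 = 1·-2 + -1·3 = -5
  a_5 = 1·-5 + -1·-2 = -3
  a_6 = 1·-3 + -1·-5 = 2

1,-1 ; 2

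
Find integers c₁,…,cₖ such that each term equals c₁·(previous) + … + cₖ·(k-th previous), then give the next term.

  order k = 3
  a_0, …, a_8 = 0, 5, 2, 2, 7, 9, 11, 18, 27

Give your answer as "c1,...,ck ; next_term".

1,0,1 ; 38

  a_3 = 1·2 + 0·5 + 1·0 = 2
  a_4 = 1·2 + 0·2 + 1·5 = 7
  a_5 = 1·7 + 0·2 + 1·2 = 9
  a_6 = 1·9 + 0·7 + 1·2 = 11
  a_7 = 1·11 + 0·9 + 1·7 = 18
  a_8 = 1·18 + 0·11 + 1·9 = 27
  a_9 = 1·27 + 0·18 + 1·11 = 38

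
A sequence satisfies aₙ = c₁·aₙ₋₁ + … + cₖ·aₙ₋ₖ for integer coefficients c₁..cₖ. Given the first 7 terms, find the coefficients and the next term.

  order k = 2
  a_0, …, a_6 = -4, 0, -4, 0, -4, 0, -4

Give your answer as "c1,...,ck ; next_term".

  a_2 = 0·0 + 1·-4 = -4
  a_3 = 0·-4 + 1·0 = 0
  a_4 = 0·0 + 1·-4 = -4
  a_5 = 0·-4 + 1·0 = 0
  a_6 = 0·0 + 1·-4 = -4
  a_7 = 0·-4 + 1·0 = 0

0,1 ; 0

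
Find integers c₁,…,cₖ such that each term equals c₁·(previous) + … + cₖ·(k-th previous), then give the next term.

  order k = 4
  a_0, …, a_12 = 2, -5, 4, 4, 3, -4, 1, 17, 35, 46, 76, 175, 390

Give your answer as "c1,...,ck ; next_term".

2,-1,1,2 ; 773

  a_4 = 2·4 + -1·4 + 1·-5 + 2·2 = 3
  a_5 = 2·3 + -1·4 + 1·4 + 2·-5 = -4
  a_6 = 2·-4 + -1·3 + 1·4 + 2·4 = 1
  a_7 = 2·1 + -1·-4 + 1·3 + 2·4 = 17
  a_8 = 2·17 + -1·1 + 1·-4 + 2·3 = 35
  a_9 = 2·35 + -1·17 + 1·1 + 2·-4 = 46
  a_10 = 2·46 + -1·35 + 1·17 + 2·1 = 76
  a_11 = 2·76 + -1·46 + 1·35 + 2·17 = 175
  a_12 = 2·175 + -1·76 + 1·46 + 2·35 = 390
  a_13 = 2·390 + -1·175 + 1·76 + 2·46 = 773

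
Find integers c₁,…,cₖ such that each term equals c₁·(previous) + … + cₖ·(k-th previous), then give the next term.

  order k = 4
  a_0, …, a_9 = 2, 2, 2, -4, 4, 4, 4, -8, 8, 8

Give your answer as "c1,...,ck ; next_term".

  a_4 = 0·-4 + 0·2 + 0·2 + 2·2 = 4
  a_5 = 0·4 + 0·-4 + 0·2 + 2·2 = 4
  a_6 = 0·4 + 0·4 + 0·-4 + 2·2 = 4
  a_7 = 0·4 + 0·4 + 0·4 + 2·-4 = -8
  a_8 = 0·-8 + 0·4 + 0·4 + 2·4 = 8
  a_9 = 0·8 + 0·-8 + 0·4 + 2·4 = 8
  a_10 = 0·8 + 0·8 + 0·-8 + 2·4 = 8

0,0,0,2 ; 8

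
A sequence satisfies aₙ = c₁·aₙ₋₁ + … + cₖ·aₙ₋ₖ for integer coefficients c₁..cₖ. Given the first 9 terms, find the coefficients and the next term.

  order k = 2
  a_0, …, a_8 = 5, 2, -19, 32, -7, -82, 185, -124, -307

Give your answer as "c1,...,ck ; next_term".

  a_2 = -2·2 + -3·5 = -19
  a_3 = -2·-19 + -3·2 = 32
  a_4 = -2·32 + -3·-19 = -7
  a_5 = -2·-7 + -3·32 = -82
  a_6 = -2·-82 + -3·-7 = 185
  a_7 = -2·185 + -3·-82 = -124
  a_8 = -2·-124 + -3·185 = -307
  a_9 = -2·-307 + -3·-124 = 986

-2,-3 ; 986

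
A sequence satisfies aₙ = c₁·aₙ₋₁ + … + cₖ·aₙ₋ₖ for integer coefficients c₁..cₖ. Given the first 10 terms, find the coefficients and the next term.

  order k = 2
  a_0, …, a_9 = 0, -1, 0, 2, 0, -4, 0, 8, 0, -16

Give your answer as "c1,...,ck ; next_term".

  a_2 = 0·-1 + -2·0 = 0
  a_3 = 0·0 + -2·-1 = 2
  a_4 = 0·2 + -2·0 = 0
  a_5 = 0·0 + -2·2 = -4
  a_6 = 0·-4 + -2·0 = 0
  a_7 = 0·0 + -2·-4 = 8
  a_8 = 0·8 + -2·0 = 0
  a_9 = 0·0 + -2·8 = -16
  a_10 = 0·-16 + -2·0 = 0

0,-2 ; 0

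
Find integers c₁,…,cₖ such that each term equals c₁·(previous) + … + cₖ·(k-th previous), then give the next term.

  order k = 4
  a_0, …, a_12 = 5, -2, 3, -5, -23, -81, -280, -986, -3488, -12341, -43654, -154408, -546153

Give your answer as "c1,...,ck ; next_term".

  a_4 = 4·-5 + -2·3 + 1·-2 + 1·5 = -23
  a_5 = 4·-23 + -2·-5 + 1·3 + 1·-2 = -81
  a_6 = 4·-81 + -2·-23 + 1·-5 + 1·3 = -280
  a_7 = 4·-280 + -2·-81 + 1·-23 + 1·-5 = -986
  a_8 = 4·-986 + -2·-280 + 1·-81 + 1·-23 = -3488
  a_9 = 4·-3488 + -2·-986 + 1·-280 + 1·-81 = -12341
  a_10 = 4·-12341 + -2·-3488 + 1·-986 + 1·-280 = -43654
  a_11 = 4·-43654 + -2·-12341 + 1·-3488 + 1·-986 = -154408
  a_12 = 4·-154408 + -2·-43654 + 1·-12341 + 1·-3488 = -546153
  a_13 = 4·-546153 + -2·-154408 + 1·-43654 + 1·-12341 = -1931791

4,-2,1,1 ; -1931791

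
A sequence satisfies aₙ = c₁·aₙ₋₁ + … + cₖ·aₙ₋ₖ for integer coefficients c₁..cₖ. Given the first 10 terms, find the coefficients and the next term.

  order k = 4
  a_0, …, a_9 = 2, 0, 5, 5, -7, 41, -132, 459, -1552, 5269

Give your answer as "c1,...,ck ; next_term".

  a_4 = -3·5 + 2·5 + 2·0 + -1·2 = -7
  a_5 = -3·-7 + 2·5 + 2·5 + -1·0 = 41
  a_6 = -3·41 + 2·-7 + 2·5 + -1·5 = -132
  a_7 = -3·-132 + 2·41 + 2·-7 + -1·5 = 459
  a_8 = -3·459 + 2·-132 + 2·41 + -1·-7 = -1552
  a_9 = -3·-1552 + 2·459 + 2·-132 + -1·41 = 5269
  a_10 = -3·5269 + 2·-1552 + 2·459 + -1·-132 = -17861

-3,2,2,-1 ; -17861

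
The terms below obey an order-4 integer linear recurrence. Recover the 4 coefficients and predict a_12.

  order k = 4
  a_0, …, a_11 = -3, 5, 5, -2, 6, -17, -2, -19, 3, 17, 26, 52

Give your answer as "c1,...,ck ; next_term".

  a_4 = 0·-2 + 1·5 + -1·5 + -2·-3 = 6
  a_5 = 0·6 + 1·-2 + -1·5 + -2·5 = -17
  a_6 = 0·-17 + 1·6 + -1·-2 + -2·5 = -2
  a_7 = 0·-2 + 1·-17 + -1·6 + -2·-2 = -19
  a_8 = 0·-19 + 1·-2 + -1·-17 + -2·6 = 3
  a_9 = 0·3 + 1·-19 + -1·-2 + -2·-17 = 17
  a_10 = 0·17 + 1·3 + -1·-19 + -2·-2 = 26
  a_11 = 0·26 + 1·17 + -1·3 + -2·-19 = 52
  a_12 = 0·52 + 1·26 + -1·17 + -2·3 = 3

0,1,-1,-2 ; 3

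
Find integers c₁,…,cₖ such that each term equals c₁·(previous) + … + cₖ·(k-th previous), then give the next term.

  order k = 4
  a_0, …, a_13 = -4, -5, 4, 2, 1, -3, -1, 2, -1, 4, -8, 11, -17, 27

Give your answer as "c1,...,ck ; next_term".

-2,-1,-1,-1 ; -40

  a_4 = -2·2 + -1·4 + -1·-5 + -1·-4 = 1
  a_5 = -2·1 + -1·2 + -1·4 + -1·-5 = -3
  a_6 = -2·-3 + -1·1 + -1·2 + -1·4 = -1
  a_7 = -2·-1 + -1·-3 + -1·1 + -1·2 = 2
  a_8 = -2·2 + -1·-1 + -1·-3 + -1·1 = -1
  a_9 = -2·-1 + -1·2 + -1·-1 + -1·-3 = 4
  a_10 = -2·4 + -1·-1 + -1·2 + -1·-1 = -8
  a_11 = -2·-8 + -1·4 + -1·-1 + -1·2 = 11
  a_12 = -2·11 + -1·-8 + -1·4 + -1·-1 = -17
  a_13 = -2·-17 + -1·11 + -1·-8 + -1·4 = 27
  a_14 = -2·27 + -1·-17 + -1·11 + -1·-8 = -40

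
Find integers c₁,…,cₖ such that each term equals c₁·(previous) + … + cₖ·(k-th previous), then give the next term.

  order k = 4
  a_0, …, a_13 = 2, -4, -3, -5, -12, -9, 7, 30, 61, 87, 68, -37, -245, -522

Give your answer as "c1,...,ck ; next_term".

  a_4 = 2·-5 + -2·-3 + 1·-4 + -2·2 = -12
  a_5 = 2·-12 + -2·-5 + 1·-3 + -2·-4 = -9
  a_6 = 2·-9 + -2·-12 + 1·-5 + -2·-3 = 7
  a_7 = 2·7 + -2·-9 + 1·-12 + -2·-5 = 30
  a_8 = 2·30 + -2·7 + 1·-9 + -2·-12 = 61
  a_9 = 2·61 + -2·30 + 1·7 + -2·-9 = 87
  a_10 = 2·87 + -2·61 + 1·30 + -2·7 = 68
  a_11 = 2·68 + -2·87 + 1·61 + -2·30 = -37
  a_12 = 2·-37 + -2·68 + 1·87 + -2·61 = -245
  a_13 = 2·-245 + -2·-37 + 1·68 + -2·87 = -522
  a_14 = 2·-522 + -2·-245 + 1·-37 + -2·68 = -727

2,-2,1,-2 ; -727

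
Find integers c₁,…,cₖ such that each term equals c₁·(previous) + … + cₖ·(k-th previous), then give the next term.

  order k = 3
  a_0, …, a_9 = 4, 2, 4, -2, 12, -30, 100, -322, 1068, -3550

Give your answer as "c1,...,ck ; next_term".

-4,-1,4 ; 11844

  a_3 = -4·4 + -1·2 + 4·4 = -2
  a_4 = -4·-2 + -1·4 + 4·2 = 12
  a_5 = -4·12 + -1·-2 + 4·4 = -30
  a_6 = -4·-30 + -1·12 + 4·-2 = 100
  a_7 = -4·100 + -1·-30 + 4·12 = -322
  a_8 = -4·-322 + -1·100 + 4·-30 = 1068
  a_9 = -4·1068 + -1·-322 + 4·100 = -3550
  a_10 = -4·-3550 + -1·1068 + 4·-322 = 11844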